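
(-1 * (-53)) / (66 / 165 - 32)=-265 / 158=-1.68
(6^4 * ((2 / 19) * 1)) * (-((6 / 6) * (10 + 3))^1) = -33696 / 19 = -1773.47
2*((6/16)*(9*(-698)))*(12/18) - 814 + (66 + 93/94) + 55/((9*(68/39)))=-37244641/9588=-3884.51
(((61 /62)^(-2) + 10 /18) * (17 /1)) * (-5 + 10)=4522085 /33489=135.03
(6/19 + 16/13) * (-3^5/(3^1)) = -30942/247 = -125.27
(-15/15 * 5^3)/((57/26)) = -3250/57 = -57.02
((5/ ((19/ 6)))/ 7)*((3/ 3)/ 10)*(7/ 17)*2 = 6/ 323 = 0.02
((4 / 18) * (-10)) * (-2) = 40 / 9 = 4.44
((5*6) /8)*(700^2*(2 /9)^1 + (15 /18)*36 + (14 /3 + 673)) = 410987.08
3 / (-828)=-1 / 276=-0.00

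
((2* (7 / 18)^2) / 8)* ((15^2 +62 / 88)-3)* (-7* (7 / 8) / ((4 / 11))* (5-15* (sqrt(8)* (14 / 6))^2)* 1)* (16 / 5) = 9152158211 / 31104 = 294243.77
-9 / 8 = -1.12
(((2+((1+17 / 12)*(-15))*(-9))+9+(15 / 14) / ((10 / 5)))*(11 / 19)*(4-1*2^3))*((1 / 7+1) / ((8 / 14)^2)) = -52019 / 19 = -2737.84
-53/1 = -53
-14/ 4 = -7/ 2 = -3.50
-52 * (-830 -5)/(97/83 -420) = -3603860/34763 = -103.67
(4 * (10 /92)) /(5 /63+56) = 630 /81259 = 0.01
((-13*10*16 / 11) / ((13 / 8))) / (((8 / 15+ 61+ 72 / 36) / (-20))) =384000 / 10483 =36.63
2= 2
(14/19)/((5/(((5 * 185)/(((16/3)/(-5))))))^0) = 14/19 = 0.74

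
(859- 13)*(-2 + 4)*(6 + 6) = 20304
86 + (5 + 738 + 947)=1776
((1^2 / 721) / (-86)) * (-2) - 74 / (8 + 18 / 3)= -163872 / 31003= -5.29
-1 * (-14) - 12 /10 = 64 /5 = 12.80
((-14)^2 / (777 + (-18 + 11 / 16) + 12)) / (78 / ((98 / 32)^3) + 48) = 23059204 / 4604381505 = 0.01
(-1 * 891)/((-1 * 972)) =11/12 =0.92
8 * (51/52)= 102/13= 7.85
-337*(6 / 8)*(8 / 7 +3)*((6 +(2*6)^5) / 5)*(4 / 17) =-12261649.28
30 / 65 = 6 / 13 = 0.46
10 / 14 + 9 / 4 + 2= 139 / 28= 4.96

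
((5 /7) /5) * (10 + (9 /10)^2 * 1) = 1.54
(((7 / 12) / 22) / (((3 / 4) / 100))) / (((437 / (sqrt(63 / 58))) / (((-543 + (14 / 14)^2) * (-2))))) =189700 * sqrt(406) / 418209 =9.14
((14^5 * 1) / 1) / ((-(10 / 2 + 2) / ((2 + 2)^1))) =-307328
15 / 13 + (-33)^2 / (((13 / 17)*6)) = 238.50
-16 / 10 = -8 / 5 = -1.60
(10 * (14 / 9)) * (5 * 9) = 700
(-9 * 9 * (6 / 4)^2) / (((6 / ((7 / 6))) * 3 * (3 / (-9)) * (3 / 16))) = 189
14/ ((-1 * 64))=-7/ 32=-0.22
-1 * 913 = -913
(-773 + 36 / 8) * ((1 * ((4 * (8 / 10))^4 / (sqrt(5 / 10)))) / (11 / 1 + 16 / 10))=-50364416 * sqrt(2) / 7875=-9044.58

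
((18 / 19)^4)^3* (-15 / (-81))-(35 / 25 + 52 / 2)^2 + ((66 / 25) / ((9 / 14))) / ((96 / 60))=-248365985846836566869 / 331997237859924150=-748.10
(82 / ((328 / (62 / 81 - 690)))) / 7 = -13957 / 567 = -24.62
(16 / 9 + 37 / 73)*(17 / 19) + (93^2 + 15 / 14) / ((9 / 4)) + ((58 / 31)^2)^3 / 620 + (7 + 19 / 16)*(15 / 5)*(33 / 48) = 625724962621643566279 / 161959055739505920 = 3863.48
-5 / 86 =-0.06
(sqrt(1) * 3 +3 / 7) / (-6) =-4 / 7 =-0.57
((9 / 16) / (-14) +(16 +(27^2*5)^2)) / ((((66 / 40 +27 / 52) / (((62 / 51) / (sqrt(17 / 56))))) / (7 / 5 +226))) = 454556488529975*sqrt(238) / 2281944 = 3073062248.96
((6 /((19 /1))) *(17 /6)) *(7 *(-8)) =-952 /19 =-50.11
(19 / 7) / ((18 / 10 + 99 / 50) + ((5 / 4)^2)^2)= 121600 / 278719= 0.44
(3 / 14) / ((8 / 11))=33 / 112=0.29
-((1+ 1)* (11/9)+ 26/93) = -760/279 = -2.72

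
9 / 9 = 1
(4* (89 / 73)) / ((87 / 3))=356 / 2117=0.17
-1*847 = -847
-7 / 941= -0.01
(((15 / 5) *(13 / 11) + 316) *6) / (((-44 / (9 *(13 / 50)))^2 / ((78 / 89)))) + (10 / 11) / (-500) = 1125503179 / 236918000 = 4.75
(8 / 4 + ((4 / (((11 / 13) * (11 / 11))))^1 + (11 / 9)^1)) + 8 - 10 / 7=10063 / 693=14.52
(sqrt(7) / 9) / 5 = sqrt(7) / 45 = 0.06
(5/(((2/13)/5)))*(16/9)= 2600/9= 288.89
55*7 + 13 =398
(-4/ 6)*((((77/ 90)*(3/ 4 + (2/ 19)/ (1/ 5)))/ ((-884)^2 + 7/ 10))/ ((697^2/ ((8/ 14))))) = -2134/ 1947546520587639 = -0.00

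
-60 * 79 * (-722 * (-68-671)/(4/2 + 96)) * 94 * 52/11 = -6181034664480/539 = -11467596780.11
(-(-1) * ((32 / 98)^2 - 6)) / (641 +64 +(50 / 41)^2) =-4757230 / 570287921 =-0.01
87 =87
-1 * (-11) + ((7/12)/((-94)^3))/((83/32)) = 284371190/25851927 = 11.00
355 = 355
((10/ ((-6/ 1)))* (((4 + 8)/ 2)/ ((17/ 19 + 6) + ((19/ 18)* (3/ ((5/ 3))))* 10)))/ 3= -95/ 738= -0.13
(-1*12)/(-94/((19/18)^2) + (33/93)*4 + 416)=-33573/931801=-0.04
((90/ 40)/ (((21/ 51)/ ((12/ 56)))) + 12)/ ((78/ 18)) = 15489/ 5096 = 3.04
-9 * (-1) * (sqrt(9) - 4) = -9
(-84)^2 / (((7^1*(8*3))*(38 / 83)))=1743 / 19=91.74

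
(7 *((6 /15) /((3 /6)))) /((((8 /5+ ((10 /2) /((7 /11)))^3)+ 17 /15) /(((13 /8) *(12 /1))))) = 280917 /1254844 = 0.22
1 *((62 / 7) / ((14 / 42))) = 186 / 7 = 26.57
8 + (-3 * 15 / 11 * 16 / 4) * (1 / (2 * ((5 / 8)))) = -56 / 11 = -5.09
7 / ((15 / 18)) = 42 / 5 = 8.40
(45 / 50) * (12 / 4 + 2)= 9 / 2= 4.50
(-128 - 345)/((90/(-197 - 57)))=60071/45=1334.91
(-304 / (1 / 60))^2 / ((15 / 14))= 310517760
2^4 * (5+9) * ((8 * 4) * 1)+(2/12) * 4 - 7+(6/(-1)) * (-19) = 21827/3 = 7275.67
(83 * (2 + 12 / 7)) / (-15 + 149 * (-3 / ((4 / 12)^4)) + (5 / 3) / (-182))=-168324 / 19777217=-0.01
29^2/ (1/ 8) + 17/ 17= 6729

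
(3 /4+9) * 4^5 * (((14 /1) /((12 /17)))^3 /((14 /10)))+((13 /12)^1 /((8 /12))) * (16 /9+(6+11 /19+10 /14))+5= 266390029237 /4788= 55637015.30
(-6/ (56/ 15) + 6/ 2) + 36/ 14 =111/ 28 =3.96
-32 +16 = -16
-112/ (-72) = 14/ 9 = 1.56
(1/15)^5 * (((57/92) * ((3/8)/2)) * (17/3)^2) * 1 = 5491/1117800000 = 0.00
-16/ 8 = -2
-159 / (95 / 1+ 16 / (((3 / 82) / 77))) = -477 / 101309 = -0.00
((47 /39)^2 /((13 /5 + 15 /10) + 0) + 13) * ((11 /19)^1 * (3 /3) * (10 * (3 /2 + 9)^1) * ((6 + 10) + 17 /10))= 3783333169 /263302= 14368.80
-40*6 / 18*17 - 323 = -1649 / 3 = -549.67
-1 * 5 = -5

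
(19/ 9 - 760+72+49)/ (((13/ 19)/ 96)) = -3485056/ 39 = -89360.41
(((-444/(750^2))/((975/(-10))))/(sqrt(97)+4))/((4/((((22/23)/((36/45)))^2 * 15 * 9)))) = -4477/232098750+4477 * sqrt(97)/928395000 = 0.00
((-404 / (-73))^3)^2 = 4347986536861696 / 151334226289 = 28731.02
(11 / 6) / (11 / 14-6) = -77 / 219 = -0.35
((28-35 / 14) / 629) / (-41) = -3 / 3034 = -0.00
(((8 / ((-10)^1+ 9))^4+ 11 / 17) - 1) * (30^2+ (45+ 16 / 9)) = 593283146 / 153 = 3877667.62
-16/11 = -1.45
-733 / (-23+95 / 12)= 8796 / 181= 48.60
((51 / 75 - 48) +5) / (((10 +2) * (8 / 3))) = -529 / 400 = -1.32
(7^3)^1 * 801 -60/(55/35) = 3021753/11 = 274704.82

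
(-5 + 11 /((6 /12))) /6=17 /6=2.83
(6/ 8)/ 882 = 1/ 1176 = 0.00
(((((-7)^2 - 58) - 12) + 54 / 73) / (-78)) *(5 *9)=22185 / 1898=11.69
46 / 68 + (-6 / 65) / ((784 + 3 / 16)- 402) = 9138661 / 13514150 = 0.68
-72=-72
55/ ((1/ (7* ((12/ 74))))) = 2310/ 37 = 62.43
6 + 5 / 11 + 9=170 / 11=15.45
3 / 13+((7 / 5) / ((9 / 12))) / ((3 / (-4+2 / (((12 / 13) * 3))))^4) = 1198339231 / 414523980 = 2.89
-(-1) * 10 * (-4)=-40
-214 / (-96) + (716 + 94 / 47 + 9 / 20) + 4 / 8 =721.18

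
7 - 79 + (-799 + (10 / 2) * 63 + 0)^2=234184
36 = 36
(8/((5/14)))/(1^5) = 112/5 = 22.40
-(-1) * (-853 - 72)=-925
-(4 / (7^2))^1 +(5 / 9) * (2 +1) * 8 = 1948 / 147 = 13.25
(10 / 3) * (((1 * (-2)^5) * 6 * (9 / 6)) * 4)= -3840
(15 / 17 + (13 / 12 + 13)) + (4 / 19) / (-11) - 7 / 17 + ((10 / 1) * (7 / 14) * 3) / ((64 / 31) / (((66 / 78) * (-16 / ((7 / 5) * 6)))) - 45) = 15936628715 / 1121454708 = 14.21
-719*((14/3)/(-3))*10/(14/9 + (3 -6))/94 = -50330/611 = -82.37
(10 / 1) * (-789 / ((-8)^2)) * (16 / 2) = -3945 / 4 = -986.25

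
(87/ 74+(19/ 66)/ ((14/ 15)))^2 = 286049569/ 129868816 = 2.20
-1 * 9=-9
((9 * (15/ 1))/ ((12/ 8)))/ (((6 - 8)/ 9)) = -405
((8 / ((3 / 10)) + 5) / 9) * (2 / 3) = 190 / 81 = 2.35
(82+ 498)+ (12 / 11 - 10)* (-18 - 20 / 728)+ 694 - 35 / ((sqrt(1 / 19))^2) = 110054 / 143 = 769.61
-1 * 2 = -2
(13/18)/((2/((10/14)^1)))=65/252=0.26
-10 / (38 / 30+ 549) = -75 / 4127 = -0.02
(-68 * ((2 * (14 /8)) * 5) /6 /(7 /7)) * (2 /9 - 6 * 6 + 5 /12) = 757435 /108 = 7013.29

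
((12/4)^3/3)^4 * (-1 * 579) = -3798819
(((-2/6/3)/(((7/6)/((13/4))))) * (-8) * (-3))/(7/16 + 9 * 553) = -832/557473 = -0.00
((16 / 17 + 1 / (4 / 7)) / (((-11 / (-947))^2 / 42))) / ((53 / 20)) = 34464369870 / 109021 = 316125.97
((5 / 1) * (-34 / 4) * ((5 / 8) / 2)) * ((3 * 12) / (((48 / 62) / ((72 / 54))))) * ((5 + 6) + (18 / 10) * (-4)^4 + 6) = -6295015 / 16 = -393438.44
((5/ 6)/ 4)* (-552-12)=-235/ 2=-117.50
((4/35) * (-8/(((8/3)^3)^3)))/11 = -19683/1614807040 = -0.00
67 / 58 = 1.16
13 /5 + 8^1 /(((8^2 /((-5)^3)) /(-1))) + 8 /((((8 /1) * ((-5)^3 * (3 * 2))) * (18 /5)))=18.22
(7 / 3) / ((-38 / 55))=-3.38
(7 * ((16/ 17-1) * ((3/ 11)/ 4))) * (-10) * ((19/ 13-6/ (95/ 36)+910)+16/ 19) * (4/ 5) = 2776662/ 13585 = 204.39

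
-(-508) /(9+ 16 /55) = 27940 /511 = 54.68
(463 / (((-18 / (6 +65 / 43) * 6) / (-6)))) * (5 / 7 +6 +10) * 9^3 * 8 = 5669103492 / 301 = 18834230.87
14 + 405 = 419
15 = 15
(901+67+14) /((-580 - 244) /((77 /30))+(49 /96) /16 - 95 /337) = -39140226048 /12805827379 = -3.06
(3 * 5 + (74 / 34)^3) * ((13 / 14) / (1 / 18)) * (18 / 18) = 2078388 / 4913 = 423.04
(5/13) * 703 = 270.38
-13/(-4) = 13/4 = 3.25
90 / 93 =0.97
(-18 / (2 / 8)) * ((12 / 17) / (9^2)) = -32 / 51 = -0.63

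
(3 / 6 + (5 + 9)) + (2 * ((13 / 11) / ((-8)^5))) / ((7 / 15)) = 18292541 / 1261568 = 14.50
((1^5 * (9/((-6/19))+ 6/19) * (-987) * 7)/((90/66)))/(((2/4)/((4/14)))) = 7751898/95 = 81598.93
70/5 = 14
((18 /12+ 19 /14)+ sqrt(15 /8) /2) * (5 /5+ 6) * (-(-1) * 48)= 42 * sqrt(30)+ 960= 1190.04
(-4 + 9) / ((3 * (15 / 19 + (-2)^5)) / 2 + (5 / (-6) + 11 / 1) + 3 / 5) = -1425 / 10274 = -0.14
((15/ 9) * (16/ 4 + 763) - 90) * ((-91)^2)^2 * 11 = 896389031871.67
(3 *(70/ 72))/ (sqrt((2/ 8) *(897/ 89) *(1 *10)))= 0.58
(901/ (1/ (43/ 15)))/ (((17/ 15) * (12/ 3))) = 2279/ 4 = 569.75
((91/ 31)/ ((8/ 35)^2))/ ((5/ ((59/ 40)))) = 16.58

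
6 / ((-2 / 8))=-24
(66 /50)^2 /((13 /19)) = 20691 /8125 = 2.55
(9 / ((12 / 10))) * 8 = 60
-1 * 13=-13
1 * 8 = 8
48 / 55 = 0.87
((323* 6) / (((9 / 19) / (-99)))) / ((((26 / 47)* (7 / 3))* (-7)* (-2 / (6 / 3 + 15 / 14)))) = -1227884823 / 17836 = -68843.06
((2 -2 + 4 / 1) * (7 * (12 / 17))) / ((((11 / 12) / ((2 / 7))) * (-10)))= -576 / 935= -0.62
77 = 77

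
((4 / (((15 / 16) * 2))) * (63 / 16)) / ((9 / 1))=14 / 15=0.93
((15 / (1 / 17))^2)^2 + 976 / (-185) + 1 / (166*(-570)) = 14802851724617639 / 3500940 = 4228250619.72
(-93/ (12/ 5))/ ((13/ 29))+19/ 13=-4419/ 52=-84.98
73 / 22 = 3.32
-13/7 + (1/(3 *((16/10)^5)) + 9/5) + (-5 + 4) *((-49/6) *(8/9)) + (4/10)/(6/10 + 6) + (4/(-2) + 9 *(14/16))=4485843293/340623360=13.17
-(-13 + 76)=-63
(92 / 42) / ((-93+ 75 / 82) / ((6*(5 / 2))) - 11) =-18860 / 147567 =-0.13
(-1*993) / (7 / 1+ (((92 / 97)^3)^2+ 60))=-827141200894497 / 56415479331587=-14.66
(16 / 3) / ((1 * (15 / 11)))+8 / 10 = 212 / 45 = 4.71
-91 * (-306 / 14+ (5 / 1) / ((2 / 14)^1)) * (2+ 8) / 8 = -1495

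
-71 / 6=-11.83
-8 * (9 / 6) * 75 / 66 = -150 / 11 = -13.64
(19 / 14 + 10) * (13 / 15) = 689 / 70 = 9.84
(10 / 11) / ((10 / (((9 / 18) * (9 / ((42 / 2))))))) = 3 / 154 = 0.02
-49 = -49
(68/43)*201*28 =382704/43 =8900.09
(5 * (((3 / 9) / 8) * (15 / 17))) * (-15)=-375 / 136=-2.76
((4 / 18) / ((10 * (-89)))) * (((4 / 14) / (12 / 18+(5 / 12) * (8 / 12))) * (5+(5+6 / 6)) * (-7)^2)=-0.04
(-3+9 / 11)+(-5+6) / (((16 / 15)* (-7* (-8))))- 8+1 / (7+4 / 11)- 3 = -10401739 / 798336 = -13.03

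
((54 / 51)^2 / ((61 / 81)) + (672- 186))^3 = 634711911311609769672 / 5478769549189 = 115849353.69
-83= -83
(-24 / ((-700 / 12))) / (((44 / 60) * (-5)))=-216 / 1925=-0.11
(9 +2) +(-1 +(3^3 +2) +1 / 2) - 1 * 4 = 71 / 2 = 35.50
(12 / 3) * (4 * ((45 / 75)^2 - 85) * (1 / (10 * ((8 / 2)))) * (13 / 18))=-27508 / 1125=-24.45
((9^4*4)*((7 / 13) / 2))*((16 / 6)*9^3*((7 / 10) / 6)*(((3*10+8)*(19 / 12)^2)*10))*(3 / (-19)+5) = 96095634012 / 13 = 7391971847.08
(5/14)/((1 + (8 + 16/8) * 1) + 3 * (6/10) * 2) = 25/1022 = 0.02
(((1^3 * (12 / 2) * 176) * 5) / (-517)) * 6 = -2880 / 47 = -61.28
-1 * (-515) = 515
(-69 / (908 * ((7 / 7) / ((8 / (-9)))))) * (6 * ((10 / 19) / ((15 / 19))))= 184 / 681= 0.27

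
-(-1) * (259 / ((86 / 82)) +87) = 333.95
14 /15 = 0.93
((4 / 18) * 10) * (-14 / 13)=-280 / 117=-2.39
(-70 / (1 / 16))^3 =-1404928000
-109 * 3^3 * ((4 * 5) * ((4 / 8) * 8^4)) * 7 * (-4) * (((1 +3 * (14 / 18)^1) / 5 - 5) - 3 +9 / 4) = -17157611520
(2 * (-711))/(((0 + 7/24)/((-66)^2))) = -148661568/7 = -21237366.86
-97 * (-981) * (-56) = -5328792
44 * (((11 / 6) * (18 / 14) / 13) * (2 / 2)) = 726 / 91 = 7.98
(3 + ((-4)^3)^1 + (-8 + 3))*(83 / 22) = -249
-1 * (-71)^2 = -5041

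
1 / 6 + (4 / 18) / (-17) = 47 / 306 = 0.15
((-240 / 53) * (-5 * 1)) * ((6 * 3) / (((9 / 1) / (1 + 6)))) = 16800 / 53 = 316.98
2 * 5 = 10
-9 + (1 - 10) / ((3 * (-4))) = -33 / 4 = -8.25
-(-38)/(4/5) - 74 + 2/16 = -211/8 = -26.38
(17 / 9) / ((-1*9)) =-17 / 81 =-0.21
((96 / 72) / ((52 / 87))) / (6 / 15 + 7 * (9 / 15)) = 145 / 299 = 0.48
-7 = -7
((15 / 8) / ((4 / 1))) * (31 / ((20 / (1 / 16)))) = 93 / 2048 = 0.05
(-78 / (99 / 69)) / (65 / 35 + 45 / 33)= -2093 / 124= -16.88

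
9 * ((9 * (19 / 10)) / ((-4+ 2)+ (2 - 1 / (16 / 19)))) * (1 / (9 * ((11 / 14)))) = -1008 / 55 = -18.33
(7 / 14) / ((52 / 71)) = 71 / 104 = 0.68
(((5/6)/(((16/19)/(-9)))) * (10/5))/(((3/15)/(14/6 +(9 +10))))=-1900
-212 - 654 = -866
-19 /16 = -1.19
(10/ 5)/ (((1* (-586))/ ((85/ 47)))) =-85/ 13771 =-0.01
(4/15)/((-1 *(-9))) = 4/135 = 0.03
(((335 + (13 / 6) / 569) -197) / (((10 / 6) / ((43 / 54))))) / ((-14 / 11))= -44570317 / 860328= -51.81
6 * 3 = 18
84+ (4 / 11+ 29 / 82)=76415 / 902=84.72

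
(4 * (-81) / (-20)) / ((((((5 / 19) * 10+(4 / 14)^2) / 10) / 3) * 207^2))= 931 / 222709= 0.00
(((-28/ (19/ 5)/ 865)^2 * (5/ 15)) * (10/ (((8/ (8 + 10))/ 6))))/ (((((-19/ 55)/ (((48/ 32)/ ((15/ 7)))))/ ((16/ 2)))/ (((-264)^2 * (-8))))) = 6058667704320/ 205283011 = 29513.73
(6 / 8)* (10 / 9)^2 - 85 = -2270 / 27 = -84.07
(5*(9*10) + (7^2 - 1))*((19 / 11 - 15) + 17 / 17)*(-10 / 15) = 4074.55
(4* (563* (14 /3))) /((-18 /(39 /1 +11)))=-788200 /27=-29192.59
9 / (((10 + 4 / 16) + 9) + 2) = 36 / 85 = 0.42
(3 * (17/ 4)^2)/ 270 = 289/ 1440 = 0.20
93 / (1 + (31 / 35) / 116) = 377580 / 4091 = 92.30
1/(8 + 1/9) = 9/73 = 0.12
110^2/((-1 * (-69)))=12100/69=175.36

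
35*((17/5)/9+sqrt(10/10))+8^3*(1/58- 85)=-11343830/261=-43462.95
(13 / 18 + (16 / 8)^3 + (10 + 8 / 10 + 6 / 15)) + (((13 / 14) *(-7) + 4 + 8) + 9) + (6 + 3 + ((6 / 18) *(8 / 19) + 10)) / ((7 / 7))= 53.56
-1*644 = -644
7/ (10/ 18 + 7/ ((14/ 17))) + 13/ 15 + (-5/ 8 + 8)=176327/ 19560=9.01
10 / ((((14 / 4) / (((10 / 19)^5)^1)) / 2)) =4000000 / 17332693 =0.23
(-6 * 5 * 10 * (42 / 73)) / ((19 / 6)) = -75600 / 1387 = -54.51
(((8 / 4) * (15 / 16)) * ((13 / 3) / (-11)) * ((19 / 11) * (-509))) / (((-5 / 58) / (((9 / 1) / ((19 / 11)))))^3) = -1294122362247 / 9025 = -143393059.53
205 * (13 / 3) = 2665 / 3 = 888.33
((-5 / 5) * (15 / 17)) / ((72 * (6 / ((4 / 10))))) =-1 / 1224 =-0.00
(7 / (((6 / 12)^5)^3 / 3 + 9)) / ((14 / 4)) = 0.22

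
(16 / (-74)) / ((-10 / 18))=72 / 185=0.39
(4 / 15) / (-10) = -2 / 75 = -0.03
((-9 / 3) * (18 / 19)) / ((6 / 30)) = -270 / 19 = -14.21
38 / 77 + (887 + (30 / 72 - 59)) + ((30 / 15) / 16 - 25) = 1485857 / 1848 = 804.04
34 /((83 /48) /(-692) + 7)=1129344 /232429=4.86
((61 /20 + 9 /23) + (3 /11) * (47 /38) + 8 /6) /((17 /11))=1474391 /445740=3.31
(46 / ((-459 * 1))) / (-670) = 23 / 153765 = 0.00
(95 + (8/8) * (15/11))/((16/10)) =60.23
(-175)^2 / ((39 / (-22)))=-673750 / 39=-17275.64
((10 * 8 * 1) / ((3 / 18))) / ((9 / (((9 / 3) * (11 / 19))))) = 1760 / 19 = 92.63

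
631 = 631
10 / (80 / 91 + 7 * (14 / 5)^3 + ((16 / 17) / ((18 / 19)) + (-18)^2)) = 8701875 / 417286742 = 0.02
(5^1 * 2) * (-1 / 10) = -1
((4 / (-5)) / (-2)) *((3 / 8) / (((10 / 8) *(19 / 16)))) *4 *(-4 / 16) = -48 / 475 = -0.10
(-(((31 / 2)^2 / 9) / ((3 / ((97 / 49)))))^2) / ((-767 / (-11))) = -95583499979 / 21480037488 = -4.45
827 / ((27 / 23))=19021 / 27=704.48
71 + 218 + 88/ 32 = 1167/ 4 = 291.75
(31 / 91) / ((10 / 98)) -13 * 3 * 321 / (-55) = 165134 / 715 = 230.96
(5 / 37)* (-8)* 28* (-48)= 53760 / 37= 1452.97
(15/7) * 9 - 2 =17.29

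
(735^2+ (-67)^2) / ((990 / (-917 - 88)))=-18247919 / 33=-552967.24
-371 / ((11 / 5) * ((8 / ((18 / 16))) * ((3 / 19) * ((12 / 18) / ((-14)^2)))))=-15543045 / 352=-44156.38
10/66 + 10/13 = 395/429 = 0.92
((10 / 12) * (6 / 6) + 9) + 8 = 107 / 6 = 17.83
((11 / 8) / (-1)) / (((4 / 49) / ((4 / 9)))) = -539 / 72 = -7.49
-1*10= -10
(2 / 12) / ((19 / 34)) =17 / 57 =0.30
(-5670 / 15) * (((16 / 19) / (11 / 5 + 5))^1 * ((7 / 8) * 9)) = -6615 / 19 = -348.16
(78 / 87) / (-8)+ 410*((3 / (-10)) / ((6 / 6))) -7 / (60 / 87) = -19323 / 145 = -133.26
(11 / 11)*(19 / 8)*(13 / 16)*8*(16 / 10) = 247 / 10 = 24.70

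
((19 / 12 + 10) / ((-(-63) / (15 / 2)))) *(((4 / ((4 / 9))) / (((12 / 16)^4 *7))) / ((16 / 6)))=2780 / 1323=2.10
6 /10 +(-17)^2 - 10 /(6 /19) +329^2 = 1627484 /15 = 108498.93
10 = 10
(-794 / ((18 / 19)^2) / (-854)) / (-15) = -143317 / 2075220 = -0.07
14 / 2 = 7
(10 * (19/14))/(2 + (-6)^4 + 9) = 95/9149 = 0.01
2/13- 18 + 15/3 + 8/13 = -159/13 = -12.23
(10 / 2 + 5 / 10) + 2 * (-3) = -1 / 2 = -0.50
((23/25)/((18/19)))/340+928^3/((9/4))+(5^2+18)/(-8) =27172077157031/76500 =355190551.07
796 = 796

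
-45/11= -4.09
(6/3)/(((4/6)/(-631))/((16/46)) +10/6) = 5048/4199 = 1.20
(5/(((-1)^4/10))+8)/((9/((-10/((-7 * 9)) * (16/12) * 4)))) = 9280/1701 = 5.46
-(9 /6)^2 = -9 /4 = -2.25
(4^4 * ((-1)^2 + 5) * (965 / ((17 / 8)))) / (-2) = -5928960 / 17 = -348762.35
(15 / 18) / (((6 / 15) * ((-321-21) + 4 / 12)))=-1 / 164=-0.01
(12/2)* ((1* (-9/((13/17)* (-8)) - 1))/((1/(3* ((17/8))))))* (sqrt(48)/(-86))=-1.45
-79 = -79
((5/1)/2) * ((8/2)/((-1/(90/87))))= -300/29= -10.34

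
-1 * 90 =-90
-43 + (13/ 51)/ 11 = -24110/ 561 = -42.98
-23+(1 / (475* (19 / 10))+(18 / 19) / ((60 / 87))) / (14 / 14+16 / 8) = -244127 / 10830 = -22.54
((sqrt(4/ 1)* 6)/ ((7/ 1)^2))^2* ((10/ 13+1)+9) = 2880/ 4459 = 0.65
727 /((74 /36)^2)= 235548 /1369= 172.06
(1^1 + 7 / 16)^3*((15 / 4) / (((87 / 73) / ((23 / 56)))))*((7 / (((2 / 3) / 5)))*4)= 1532129475 / 1900544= 806.15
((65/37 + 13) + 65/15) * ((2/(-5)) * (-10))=8476/111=76.36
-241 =-241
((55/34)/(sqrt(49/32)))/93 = 110 * sqrt(2)/11067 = 0.01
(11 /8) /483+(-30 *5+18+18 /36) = -131.50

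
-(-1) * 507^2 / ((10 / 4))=514098 / 5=102819.60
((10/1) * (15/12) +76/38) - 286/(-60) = 289/15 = 19.27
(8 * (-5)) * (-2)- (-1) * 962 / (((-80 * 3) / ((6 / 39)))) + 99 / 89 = 429847 / 5340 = 80.50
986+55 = 1041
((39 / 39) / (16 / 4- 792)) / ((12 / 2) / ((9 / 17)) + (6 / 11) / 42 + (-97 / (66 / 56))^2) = -7623 / 40757790980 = -0.00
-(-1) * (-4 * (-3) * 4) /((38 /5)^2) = 300 /361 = 0.83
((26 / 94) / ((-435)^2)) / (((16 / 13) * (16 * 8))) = 169 / 18214041600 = 0.00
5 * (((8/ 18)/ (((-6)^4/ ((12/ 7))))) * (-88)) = -440/ 1701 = -0.26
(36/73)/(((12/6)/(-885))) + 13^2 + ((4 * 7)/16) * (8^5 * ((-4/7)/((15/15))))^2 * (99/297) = 313532537155/1533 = 204522202.97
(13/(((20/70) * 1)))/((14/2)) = 13/2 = 6.50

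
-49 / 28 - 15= -67 / 4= -16.75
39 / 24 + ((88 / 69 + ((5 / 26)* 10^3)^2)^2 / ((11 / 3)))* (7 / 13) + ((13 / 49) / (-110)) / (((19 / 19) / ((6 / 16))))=5103548897958285848681 / 25408114651920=200862951.38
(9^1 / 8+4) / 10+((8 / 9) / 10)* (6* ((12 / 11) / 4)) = 579 / 880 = 0.66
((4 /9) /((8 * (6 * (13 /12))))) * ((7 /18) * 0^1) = 0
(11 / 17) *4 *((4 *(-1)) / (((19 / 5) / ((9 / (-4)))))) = 1980 / 323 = 6.13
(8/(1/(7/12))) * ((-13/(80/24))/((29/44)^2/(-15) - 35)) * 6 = 3171168/1017241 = 3.12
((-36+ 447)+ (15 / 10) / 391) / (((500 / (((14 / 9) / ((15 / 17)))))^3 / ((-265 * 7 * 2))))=-788001858959 / 11789296875000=-0.07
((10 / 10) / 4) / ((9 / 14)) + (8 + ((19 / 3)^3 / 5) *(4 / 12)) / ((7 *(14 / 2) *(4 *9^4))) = 202548169 / 520812180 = 0.39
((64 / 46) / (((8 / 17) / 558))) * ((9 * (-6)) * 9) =-18440784 / 23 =-801773.22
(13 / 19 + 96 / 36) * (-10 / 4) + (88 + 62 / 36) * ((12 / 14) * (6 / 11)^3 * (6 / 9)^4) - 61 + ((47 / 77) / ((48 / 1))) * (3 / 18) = -1137079177 / 16994208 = -66.91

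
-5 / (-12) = 5 / 12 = 0.42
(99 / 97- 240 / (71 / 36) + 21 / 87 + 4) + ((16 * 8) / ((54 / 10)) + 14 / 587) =-293435355988 / 3165409827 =-92.70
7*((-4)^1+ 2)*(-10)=140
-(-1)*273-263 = 10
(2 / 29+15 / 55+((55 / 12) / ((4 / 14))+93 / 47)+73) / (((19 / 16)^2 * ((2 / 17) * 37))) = 8942000272 / 600784503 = 14.88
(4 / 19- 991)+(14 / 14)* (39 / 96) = -602153 / 608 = -990.38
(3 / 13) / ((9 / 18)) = 6 / 13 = 0.46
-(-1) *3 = 3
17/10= 1.70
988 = 988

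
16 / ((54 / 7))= 56 / 27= 2.07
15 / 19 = 0.79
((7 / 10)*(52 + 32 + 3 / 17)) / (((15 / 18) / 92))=2764692 / 425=6505.16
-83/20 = -4.15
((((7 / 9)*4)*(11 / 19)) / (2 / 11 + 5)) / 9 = 0.04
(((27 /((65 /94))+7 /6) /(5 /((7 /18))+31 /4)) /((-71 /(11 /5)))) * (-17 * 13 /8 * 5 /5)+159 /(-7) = -1810422571 /86030700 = -21.04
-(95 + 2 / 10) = -476 / 5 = -95.20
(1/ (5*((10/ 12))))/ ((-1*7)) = -0.03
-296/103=-2.87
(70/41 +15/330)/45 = 0.04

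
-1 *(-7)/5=7/5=1.40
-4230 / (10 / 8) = -3384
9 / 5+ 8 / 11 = 139 / 55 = 2.53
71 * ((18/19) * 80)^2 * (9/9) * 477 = 70226611200/361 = 194533549.03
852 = 852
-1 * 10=-10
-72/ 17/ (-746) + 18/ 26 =57537/ 82433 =0.70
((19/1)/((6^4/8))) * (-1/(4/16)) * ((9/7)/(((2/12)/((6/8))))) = -19/7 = -2.71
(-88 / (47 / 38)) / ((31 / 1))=-3344 / 1457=-2.30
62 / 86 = 31 / 43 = 0.72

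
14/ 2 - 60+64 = 11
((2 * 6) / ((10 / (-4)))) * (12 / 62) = -0.93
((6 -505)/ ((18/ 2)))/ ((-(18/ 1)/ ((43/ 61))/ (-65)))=-141.14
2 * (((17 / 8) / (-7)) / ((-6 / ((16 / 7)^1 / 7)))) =34 / 1029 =0.03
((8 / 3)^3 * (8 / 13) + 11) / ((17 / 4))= 31828 / 5967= 5.33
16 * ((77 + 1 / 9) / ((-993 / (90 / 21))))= -111040 / 20853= -5.32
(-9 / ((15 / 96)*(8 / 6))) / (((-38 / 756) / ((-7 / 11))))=-571536 / 1045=-546.92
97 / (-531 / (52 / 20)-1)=-1261 / 2668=-0.47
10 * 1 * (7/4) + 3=41/2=20.50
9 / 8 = 1.12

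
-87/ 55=-1.58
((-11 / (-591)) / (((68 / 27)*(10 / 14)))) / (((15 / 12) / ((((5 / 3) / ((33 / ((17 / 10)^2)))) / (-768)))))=-119 / 75648000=-0.00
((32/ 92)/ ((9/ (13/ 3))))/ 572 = 2/ 6831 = 0.00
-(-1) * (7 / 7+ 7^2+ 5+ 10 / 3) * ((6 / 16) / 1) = 175 / 8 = 21.88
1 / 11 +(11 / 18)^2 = 0.46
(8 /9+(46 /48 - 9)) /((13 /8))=-515 /117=-4.40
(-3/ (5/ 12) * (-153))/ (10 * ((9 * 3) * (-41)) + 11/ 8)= -44064/ 442745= -0.10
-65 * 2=-130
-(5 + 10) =-15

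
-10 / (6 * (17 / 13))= -65 / 51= -1.27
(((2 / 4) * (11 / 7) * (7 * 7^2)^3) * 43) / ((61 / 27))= 73622273571 / 122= 603461258.78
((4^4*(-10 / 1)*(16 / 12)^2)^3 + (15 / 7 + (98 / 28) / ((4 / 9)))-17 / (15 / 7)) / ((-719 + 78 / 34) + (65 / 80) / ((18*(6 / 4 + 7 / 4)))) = 327104709256126619 / 2486949885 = 131528468.36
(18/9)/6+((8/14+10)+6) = 16.90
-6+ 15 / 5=-3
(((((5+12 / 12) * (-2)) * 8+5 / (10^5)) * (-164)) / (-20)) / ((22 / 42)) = -1653119139 / 1100000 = -1502.84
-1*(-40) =40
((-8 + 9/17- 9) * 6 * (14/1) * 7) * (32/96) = -54880/17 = -3228.24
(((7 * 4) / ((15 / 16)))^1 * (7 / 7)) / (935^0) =448 / 15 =29.87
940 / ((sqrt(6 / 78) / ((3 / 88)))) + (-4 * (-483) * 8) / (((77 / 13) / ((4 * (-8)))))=-918528 / 11 + 705 * sqrt(13) / 22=-83387.00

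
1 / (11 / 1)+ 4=45 / 11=4.09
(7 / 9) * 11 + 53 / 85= 7022 / 765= 9.18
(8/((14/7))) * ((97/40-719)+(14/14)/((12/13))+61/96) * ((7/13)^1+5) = -1029393/65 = -15836.82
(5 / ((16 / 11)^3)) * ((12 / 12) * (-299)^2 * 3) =1784890965 / 4096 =435764.40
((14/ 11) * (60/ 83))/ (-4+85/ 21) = 17640/ 913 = 19.32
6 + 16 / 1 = 22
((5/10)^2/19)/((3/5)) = 5/228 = 0.02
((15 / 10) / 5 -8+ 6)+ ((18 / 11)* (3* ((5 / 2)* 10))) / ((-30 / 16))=-7387 / 110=-67.15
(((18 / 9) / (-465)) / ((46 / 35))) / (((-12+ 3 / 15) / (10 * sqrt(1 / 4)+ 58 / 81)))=16205 / 10222281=0.00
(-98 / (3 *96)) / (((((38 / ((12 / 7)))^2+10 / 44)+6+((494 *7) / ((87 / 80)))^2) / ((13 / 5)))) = -5892887 / 67349441144900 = -0.00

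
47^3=103823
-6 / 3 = -2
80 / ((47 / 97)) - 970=-37830 / 47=-804.89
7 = 7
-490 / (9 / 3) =-490 / 3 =-163.33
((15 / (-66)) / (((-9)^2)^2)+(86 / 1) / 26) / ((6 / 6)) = 6206641 / 1876446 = 3.31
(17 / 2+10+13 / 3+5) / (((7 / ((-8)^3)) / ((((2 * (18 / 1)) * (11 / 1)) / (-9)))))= 1881088 / 21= 89575.62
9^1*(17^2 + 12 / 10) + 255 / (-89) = 1160976 / 445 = 2608.93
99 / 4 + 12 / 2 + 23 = 215 / 4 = 53.75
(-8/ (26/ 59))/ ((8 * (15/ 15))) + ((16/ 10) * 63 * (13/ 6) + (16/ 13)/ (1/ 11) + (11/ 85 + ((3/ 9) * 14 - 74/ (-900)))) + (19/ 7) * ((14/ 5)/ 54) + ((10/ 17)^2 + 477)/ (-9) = 460659416/ 2535975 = 181.65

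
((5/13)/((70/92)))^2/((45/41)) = 86756/372645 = 0.23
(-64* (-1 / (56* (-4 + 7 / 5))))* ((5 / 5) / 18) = -20 / 819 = -0.02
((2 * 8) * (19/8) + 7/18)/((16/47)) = 32477/288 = 112.77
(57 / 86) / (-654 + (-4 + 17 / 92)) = -874 / 867439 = -0.00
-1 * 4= -4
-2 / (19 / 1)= -2 / 19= -0.11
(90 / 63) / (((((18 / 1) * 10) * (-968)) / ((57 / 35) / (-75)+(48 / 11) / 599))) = 83191 / 703191258000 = 0.00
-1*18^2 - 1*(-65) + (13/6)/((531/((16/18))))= -3713231/14337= -259.00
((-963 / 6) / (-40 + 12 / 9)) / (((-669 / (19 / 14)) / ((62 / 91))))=-189069 / 32955832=-0.01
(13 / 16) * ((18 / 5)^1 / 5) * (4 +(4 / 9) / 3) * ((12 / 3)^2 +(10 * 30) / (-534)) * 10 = 166712 / 445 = 374.63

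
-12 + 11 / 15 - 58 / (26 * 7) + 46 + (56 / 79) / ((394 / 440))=35.21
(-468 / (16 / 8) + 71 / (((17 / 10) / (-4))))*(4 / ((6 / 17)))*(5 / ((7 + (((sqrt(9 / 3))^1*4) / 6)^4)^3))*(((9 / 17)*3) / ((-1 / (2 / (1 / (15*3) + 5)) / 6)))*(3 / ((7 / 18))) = 983.73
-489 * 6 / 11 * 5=-14670 / 11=-1333.64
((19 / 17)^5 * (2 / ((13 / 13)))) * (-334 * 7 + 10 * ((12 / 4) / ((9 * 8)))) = -69457053049 / 8519142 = -8153.06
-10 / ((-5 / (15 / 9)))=10 / 3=3.33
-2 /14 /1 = -1 /7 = -0.14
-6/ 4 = -3/ 2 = -1.50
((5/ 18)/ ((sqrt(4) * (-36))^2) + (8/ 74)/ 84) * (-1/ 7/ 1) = -32399/ 169174656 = -0.00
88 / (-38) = -44 / 19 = -2.32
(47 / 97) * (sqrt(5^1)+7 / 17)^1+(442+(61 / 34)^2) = 47 * sqrt(5) / 97+49945653 / 112132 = 446.50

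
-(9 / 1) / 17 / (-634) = 9 / 10778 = 0.00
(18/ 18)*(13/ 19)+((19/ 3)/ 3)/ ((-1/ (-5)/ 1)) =1922/ 171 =11.24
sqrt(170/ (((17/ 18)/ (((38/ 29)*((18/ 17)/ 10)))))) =18*sqrt(18734)/ 493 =5.00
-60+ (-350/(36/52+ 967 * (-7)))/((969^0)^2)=-2637365/43994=-59.95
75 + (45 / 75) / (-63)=7874 / 105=74.99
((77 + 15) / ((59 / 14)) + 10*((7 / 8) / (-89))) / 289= 456463 / 6070156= 0.08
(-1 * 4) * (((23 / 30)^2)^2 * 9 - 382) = 34100159 / 22500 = 1515.56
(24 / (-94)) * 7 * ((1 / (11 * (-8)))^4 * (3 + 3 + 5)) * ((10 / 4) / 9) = -35 / 384350208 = -0.00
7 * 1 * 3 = 21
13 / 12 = 1.08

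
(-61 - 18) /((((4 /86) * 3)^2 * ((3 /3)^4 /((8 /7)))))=-4637.17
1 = 1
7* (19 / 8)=16.62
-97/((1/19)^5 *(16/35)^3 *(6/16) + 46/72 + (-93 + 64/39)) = 1.07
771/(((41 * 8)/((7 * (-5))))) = -26985/328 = -82.27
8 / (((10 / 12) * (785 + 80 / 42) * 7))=0.00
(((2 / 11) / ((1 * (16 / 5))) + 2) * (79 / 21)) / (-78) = -14299 / 144144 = -0.10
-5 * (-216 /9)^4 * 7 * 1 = -11612160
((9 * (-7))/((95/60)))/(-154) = 54/209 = 0.26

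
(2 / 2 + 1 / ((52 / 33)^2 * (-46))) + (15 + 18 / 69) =2021503 / 124384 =16.25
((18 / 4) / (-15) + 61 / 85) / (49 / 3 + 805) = 213 / 418880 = 0.00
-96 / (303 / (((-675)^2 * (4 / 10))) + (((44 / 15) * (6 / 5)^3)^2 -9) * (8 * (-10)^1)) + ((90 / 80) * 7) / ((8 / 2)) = 3310999226037 / 1622531670368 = 2.04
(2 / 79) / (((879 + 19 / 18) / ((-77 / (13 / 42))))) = -16632 / 2324101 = -0.01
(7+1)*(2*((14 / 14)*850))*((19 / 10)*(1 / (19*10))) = 136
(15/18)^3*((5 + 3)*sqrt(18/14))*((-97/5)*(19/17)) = -46075*sqrt(7)/1071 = -113.82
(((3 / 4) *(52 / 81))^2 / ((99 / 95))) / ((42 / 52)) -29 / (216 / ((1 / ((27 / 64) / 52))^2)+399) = 56581635555926 / 279078115318695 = 0.20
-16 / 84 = -4 / 21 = -0.19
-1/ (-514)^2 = -0.00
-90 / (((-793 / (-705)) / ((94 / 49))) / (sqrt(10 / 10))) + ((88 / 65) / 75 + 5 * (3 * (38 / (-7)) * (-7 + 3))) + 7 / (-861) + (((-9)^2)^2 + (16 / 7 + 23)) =1345905306229 / 199142125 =6758.52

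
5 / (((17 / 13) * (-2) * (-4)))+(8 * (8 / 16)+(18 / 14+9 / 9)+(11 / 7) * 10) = 3057 / 136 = 22.48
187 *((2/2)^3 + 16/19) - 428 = -1587/19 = -83.53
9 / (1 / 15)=135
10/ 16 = 0.62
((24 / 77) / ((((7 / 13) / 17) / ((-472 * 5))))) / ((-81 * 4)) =1043120 / 14553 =71.68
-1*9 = -9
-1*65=-65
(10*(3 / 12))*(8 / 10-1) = -1 / 2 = -0.50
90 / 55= 1.64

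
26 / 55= 0.47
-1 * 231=-231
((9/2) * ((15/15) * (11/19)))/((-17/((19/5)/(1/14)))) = -693/85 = -8.15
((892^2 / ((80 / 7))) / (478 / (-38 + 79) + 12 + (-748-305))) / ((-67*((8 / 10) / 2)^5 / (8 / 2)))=1274305625 / 3231544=394.33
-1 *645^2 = -416025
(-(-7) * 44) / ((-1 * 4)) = -77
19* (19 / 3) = 361 / 3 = 120.33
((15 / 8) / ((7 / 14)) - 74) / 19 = -281 / 76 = -3.70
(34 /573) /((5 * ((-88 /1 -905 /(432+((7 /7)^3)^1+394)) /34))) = -956012 /211096065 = -0.00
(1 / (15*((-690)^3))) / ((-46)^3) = 1 / 479636280360000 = 0.00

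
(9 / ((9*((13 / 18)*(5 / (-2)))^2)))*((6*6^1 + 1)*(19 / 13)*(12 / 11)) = 10933056 / 604175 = 18.10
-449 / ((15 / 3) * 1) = -449 / 5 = -89.80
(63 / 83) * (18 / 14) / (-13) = -81 / 1079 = -0.08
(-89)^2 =7921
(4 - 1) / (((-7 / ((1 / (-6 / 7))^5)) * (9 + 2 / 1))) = 2401 / 28512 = 0.08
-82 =-82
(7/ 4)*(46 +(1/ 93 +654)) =455707/ 372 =1225.02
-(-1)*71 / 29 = 71 / 29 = 2.45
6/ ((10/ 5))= 3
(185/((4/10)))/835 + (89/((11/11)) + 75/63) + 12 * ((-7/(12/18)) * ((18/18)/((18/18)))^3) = -247283/7014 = -35.26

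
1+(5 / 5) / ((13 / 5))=18 / 13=1.38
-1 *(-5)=5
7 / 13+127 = 1658 / 13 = 127.54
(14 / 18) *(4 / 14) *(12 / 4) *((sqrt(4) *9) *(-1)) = -12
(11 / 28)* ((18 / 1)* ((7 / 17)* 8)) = 396 / 17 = 23.29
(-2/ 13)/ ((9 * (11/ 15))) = -10/ 429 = -0.02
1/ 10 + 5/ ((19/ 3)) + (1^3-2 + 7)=1309/ 190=6.89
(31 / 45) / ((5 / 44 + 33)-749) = -0.00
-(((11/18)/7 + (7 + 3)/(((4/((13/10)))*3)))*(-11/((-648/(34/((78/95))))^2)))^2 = -71634050532022515625/25903564690571801985024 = -0.00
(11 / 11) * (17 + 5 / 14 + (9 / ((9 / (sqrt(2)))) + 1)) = sqrt(2) + 257 / 14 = 19.77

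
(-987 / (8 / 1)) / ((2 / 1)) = -987 / 16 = -61.69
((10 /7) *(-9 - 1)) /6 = -50 /21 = -2.38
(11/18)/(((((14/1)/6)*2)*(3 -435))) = -11/36288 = -0.00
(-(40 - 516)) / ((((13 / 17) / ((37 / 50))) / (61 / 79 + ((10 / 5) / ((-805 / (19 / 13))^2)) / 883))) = 126153286947379218 / 354692153554375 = 355.67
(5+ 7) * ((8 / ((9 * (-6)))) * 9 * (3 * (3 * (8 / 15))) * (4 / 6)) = -256 / 5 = -51.20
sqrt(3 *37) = 10.54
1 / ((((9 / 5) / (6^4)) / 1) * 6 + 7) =120 / 841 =0.14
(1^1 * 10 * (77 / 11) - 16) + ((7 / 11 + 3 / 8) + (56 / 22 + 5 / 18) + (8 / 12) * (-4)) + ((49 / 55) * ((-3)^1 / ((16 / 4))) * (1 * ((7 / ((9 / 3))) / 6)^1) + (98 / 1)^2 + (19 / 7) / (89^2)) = 530201920403 / 54892530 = 9658.91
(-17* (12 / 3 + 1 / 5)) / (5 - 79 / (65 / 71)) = 4641 / 5284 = 0.88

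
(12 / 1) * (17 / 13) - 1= 191 / 13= 14.69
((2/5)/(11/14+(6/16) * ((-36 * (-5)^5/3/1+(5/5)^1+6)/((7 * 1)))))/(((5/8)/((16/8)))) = 1792/2814125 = 0.00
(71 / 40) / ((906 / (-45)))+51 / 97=102555 / 234352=0.44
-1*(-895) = 895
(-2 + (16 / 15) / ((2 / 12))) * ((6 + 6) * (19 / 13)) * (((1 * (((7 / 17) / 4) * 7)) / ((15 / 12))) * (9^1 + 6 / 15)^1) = 418.17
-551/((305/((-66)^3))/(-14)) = -2217744144/305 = -7271292.28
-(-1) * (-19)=-19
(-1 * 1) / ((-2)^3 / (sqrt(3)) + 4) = 3 / 4 + sqrt(3) / 2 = 1.62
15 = 15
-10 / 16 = -5 / 8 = -0.62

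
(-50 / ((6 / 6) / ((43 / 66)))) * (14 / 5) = -3010 / 33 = -91.21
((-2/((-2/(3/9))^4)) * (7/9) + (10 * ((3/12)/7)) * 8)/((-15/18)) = -116591/34020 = -3.43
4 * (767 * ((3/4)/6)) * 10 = 3835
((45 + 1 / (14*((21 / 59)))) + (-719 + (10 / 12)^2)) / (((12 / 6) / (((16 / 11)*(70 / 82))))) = -11873570 / 28413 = -417.89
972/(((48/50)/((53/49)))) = 107325/98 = 1095.15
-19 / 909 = -0.02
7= 7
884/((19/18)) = 15912/19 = 837.47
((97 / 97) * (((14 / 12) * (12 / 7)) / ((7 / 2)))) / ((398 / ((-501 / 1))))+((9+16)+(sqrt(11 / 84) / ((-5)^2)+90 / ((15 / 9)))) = sqrt(231) / 1050+109045 / 1393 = 78.30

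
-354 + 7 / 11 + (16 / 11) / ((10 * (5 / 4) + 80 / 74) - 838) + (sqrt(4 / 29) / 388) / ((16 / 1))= -21557763 / 61007 + sqrt(29) / 90016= -353.37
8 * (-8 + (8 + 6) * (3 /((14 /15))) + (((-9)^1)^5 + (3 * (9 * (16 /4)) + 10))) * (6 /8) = -353364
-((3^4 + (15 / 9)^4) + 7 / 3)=-7375 / 81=-91.05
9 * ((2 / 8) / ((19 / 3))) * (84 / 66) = 189 / 418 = 0.45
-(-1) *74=74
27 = 27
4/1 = 4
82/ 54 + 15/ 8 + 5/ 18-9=-1151/ 216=-5.33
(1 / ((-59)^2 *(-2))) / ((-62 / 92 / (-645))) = -14835 / 107911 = -0.14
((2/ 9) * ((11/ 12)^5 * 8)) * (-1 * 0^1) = 0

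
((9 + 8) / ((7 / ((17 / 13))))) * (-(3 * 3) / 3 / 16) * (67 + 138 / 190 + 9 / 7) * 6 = -119367693 / 484120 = -246.57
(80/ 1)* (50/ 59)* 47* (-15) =-2820000/ 59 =-47796.61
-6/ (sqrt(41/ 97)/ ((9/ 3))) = -18*sqrt(3977)/ 41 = -27.69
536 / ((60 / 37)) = 4958 / 15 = 330.53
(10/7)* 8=80/7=11.43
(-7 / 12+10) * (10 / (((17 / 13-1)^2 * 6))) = 95485 / 576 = 165.77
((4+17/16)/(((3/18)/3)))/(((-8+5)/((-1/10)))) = 3.04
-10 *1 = -10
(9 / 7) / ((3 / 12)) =36 / 7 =5.14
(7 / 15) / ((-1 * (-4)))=7 / 60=0.12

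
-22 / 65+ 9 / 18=21 / 130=0.16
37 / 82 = 0.45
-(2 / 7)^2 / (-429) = 4 / 21021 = 0.00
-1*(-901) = 901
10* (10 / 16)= 25 / 4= 6.25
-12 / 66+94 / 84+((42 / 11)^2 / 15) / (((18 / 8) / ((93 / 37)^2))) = 127534159 / 34786290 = 3.67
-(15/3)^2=-25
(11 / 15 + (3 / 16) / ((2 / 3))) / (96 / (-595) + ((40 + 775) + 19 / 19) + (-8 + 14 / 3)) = 57953 / 46410304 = 0.00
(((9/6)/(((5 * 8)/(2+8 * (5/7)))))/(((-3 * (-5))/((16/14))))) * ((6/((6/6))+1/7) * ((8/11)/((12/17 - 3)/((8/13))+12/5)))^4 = 35031246438400/12407160361827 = 2.82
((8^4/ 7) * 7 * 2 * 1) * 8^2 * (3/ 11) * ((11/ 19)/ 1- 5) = -132120576/ 209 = -632155.87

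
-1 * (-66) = 66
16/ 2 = 8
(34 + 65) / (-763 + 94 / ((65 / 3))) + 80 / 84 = 77375 / 94143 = 0.82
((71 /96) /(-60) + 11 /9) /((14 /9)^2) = 62721 /125440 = 0.50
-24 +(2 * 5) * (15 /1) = 126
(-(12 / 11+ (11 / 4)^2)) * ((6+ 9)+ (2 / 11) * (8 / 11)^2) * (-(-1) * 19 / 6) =-581431141 / 1405536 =-413.67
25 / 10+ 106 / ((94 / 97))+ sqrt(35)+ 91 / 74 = sqrt(35)+ 196703 / 1739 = 119.03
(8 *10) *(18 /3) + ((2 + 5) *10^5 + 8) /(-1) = -699528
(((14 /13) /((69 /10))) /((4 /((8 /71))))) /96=35 /764244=0.00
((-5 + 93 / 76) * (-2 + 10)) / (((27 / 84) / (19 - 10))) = -16072 / 19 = -845.89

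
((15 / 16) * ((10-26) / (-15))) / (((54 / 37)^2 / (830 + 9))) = 1148591 / 2916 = 393.89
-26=-26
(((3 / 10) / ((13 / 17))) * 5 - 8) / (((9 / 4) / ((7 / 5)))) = -3.76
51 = 51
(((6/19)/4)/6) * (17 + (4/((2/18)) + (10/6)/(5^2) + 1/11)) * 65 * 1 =114023/2508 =45.46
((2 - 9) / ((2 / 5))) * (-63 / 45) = 49 / 2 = 24.50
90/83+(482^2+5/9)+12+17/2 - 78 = 347008601/1494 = 232268.14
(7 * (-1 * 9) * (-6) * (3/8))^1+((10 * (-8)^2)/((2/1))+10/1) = 1887/4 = 471.75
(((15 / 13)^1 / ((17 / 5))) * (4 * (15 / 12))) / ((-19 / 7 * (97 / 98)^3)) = -2470629000 / 3832313927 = -0.64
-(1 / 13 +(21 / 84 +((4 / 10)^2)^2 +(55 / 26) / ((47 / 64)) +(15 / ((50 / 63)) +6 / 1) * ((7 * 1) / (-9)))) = 5687101 / 352500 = 16.13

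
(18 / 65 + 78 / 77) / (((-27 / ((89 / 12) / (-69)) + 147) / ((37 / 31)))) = 7086536 / 1832846015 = 0.00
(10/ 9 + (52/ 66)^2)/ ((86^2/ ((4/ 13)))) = 1886/ 26176293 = 0.00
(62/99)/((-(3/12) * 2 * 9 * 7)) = -124/6237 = -0.02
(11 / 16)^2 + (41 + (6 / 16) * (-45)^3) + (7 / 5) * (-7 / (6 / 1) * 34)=-131273993 / 3840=-34185.94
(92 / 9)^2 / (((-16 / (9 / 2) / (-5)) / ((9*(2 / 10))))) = 529 / 2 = 264.50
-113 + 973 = 860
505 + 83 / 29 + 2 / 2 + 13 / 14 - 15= 200885 / 406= 494.79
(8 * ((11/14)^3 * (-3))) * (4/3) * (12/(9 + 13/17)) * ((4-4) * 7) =0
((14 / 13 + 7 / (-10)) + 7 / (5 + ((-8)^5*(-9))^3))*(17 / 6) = 7121985413849291153 / 6668845885717218580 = 1.07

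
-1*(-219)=219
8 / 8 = 1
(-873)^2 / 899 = 762129 / 899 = 847.75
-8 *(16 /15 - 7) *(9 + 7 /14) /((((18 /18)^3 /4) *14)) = 128.84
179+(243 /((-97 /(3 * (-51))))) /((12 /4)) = 29756 /97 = 306.76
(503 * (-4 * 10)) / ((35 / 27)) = -108648 / 7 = -15521.14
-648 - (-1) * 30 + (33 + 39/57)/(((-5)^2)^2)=-1467622/2375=-617.95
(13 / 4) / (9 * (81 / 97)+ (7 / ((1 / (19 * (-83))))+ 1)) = -1261 / 4279828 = -0.00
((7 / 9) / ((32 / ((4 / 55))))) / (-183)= -7 / 724680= -0.00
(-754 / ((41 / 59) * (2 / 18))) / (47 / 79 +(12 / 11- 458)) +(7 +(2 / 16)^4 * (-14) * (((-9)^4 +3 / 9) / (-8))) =2077930658533 / 66592837632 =31.20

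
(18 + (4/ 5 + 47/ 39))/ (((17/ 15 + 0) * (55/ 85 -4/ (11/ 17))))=-42911/ 13455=-3.19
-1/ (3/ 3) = -1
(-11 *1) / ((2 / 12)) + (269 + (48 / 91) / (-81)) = 498755 / 2457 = 202.99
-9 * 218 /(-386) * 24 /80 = 2943 /1930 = 1.52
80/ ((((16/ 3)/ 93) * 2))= 1395/ 2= 697.50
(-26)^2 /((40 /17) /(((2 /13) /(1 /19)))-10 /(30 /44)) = -163761 /3358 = -48.77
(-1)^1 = -1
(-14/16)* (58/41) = -203/164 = -1.24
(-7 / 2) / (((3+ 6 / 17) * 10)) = -119 / 1140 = -0.10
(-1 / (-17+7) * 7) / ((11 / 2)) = 7 / 55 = 0.13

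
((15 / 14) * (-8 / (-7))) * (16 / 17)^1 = 960 / 833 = 1.15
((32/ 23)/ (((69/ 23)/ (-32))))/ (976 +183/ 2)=-2048/ 147315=-0.01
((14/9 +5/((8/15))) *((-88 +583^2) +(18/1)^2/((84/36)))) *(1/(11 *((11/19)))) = 11860614929/20328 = 583461.97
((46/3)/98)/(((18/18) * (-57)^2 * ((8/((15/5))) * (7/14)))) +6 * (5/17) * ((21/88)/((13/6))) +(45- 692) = -1001300683225/1548070524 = -646.81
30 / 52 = 15 / 26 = 0.58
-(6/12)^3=-1/8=-0.12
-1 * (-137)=137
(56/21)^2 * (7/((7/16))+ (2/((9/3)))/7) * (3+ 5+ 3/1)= 237952/189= 1259.01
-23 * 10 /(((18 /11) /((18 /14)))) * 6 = -7590 /7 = -1084.29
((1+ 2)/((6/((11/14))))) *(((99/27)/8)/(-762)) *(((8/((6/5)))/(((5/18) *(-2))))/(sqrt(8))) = 121 *sqrt(2)/170688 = 0.00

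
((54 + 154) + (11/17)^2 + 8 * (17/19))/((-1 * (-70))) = 1183731/384370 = 3.08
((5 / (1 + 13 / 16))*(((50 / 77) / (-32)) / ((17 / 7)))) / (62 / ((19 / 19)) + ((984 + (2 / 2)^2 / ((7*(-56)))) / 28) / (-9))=-12348000 / 31121951663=-0.00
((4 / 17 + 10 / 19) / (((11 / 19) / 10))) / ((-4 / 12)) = -7380 / 187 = -39.47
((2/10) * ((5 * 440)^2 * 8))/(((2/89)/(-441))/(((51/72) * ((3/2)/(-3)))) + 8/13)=2798820024000/222463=12581058.53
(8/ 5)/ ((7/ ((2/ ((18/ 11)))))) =88/ 315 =0.28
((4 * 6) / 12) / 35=0.06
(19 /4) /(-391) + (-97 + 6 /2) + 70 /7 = -131395 /1564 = -84.01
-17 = -17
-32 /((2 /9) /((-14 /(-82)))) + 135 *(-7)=-39753 /41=-969.59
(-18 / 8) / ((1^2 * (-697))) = 9 / 2788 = 0.00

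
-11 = -11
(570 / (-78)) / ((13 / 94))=-8930 / 169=-52.84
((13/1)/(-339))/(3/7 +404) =-91/959709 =-0.00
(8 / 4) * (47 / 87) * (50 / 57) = 4700 / 4959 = 0.95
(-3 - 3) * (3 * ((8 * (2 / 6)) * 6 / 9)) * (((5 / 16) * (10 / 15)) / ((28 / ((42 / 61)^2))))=-420 / 3721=-0.11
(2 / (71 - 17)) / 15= 1 / 405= 0.00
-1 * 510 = -510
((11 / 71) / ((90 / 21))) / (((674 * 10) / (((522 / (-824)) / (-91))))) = 957 / 25630602400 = 0.00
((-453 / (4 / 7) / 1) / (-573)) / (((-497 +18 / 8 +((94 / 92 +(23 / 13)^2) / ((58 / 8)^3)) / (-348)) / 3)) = -100203645451 / 11944458573693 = -0.01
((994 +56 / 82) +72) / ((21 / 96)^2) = 44783616 / 2009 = 22291.50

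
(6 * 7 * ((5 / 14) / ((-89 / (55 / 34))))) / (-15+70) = -15 / 3026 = -0.00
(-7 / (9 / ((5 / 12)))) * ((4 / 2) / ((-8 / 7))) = 245 / 432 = 0.57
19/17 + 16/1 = 291/17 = 17.12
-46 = -46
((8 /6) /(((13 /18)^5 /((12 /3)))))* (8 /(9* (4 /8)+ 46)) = 161243136 /37500593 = 4.30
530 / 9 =58.89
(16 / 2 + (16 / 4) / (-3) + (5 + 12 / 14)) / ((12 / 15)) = 1315 / 84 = 15.65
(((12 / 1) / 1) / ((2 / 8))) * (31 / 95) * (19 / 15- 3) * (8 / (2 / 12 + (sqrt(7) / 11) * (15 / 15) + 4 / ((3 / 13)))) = -24966656 / 2011245 + 4539392 * sqrt(7) / 70393575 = -12.24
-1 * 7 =-7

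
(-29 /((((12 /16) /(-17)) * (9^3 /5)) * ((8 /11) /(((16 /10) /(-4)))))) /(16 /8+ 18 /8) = -1276 /2187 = -0.58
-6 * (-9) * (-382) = -20628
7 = 7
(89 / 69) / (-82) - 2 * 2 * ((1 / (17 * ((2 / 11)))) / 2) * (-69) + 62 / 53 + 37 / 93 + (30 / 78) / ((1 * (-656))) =253097863383 / 5478498064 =46.20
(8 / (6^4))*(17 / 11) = 17 / 1782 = 0.01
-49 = -49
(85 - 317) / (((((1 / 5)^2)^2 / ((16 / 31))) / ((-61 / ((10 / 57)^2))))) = 4597984800 / 31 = 148322090.32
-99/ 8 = -12.38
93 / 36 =31 / 12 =2.58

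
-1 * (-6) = 6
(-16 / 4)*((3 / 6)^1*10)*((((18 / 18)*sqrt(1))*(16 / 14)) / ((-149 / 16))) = 2560 / 1043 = 2.45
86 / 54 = 43 / 27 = 1.59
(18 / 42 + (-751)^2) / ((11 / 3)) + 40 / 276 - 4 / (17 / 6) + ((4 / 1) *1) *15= 1263486548 / 8211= 153877.30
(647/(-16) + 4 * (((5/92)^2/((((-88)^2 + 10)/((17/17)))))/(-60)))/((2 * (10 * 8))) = -7961721911/31502330880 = -0.25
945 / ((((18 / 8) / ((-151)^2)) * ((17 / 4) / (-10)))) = -383056800 / 17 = -22532752.94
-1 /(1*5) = -1 /5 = -0.20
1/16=0.06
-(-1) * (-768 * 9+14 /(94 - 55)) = -269554 /39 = -6911.64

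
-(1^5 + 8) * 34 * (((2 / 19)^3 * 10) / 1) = -24480 / 6859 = -3.57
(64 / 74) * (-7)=-224 / 37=-6.05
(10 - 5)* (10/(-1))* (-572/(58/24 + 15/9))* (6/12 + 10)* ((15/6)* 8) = 10296000/7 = 1470857.14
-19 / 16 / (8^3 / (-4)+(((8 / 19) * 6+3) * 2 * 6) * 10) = -361 / 162688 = -0.00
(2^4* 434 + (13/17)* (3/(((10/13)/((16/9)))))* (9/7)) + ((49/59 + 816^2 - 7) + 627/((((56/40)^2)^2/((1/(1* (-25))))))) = 8101124076207/12041015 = 672794.12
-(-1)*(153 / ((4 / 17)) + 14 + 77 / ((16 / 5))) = 688.31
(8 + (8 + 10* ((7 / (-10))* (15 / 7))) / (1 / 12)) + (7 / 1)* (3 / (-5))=-401 / 5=-80.20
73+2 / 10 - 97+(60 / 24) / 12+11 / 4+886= 103819 / 120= 865.16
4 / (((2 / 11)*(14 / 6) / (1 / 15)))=22 / 35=0.63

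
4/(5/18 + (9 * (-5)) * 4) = -72/3235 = -0.02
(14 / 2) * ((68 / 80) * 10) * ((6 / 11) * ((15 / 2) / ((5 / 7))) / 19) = 17.94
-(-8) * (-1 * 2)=-16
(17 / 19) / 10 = 17 / 190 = 0.09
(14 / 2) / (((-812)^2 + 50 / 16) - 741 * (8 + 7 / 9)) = 168 / 15668227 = 0.00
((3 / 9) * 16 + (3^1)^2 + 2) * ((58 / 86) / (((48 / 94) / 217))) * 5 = 72463895 / 3096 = 23405.65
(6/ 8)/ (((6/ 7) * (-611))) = -7/ 4888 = -0.00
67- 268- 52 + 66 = -187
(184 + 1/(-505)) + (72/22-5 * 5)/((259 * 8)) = 2117689153/11509960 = 183.99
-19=-19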